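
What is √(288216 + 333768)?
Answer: 4*√38874 ≈ 788.66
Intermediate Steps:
√(288216 + 333768) = √621984 = 4*√38874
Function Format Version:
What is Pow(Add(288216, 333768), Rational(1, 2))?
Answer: Mul(4, Pow(38874, Rational(1, 2))) ≈ 788.66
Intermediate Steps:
Pow(Add(288216, 333768), Rational(1, 2)) = Pow(621984, Rational(1, 2)) = Mul(4, Pow(38874, Rational(1, 2)))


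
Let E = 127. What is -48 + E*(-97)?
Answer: -12367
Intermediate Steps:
-48 + E*(-97) = -48 + 127*(-97) = -48 - 12319 = -12367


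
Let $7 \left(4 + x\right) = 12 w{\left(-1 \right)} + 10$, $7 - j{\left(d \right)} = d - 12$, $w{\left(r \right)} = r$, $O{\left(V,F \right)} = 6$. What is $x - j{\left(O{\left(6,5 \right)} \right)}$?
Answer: $- \frac{121}{7} \approx -17.286$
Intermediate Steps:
$j{\left(d \right)} = 19 - d$ ($j{\left(d \right)} = 7 - \left(d - 12\right) = 7 - \left(-12 + d\right) = 19 - d$)
$x = - \frac{30}{7}$ ($x = -4 + \frac{12 \left(-1\right) + 10}{7} = -4 + \frac{-12 + 10}{7} = -4 + \frac{1}{7} \left(-2\right) = -4 - \frac{2}{7} = - \frac{30}{7} \approx -4.2857$)
$x - j{\left(O{\left(6,5 \right)} \right)} = - \frac{30}{7} - \left(19 - 6\right) = - \frac{30}{7} - 13 = - \frac{121}{7}$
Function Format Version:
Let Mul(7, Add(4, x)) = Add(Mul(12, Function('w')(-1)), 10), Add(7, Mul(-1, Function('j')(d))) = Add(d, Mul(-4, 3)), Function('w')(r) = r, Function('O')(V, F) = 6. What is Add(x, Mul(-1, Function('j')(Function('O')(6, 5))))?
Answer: Rational(-121, 7) ≈ -17.286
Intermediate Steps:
Function('j')(d) = Add(19, Mul(-1, d)) (Function('j')(d) = Add(7, Mul(-1, Add(d, Mul(-4, 3)))) = Add(7, Mul(-1, Add(d, -12))) = Add(7, Mul(-1, Add(-12, d))) = Add(7, Add(12, Mul(-1, d))) = Add(19, Mul(-1, d)))
x = Rational(-30, 7) (x = Add(-4, Mul(Rational(1, 7), Add(Mul(12, -1), 10))) = Add(-4, Mul(Rational(1, 7), Add(-12, 10))) = Add(-4, Mul(Rational(1, 7), -2)) = Add(-4, Rational(-2, 7)) = Rational(-30, 7) ≈ -4.2857)
Add(x, Mul(-1, Function('j')(Function('O')(6, 5)))) = Add(Rational(-30, 7), Mul(-1, Add(19, Mul(-1, 6)))) = Add(Rational(-30, 7), Mul(-1, Add(19, -6))) = Add(Rational(-30, 7), Mul(-1, 13)) = Add(Rational(-30, 7), -13) = Rational(-121, 7)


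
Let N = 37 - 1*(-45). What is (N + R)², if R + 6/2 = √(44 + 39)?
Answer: (79 + √83)² ≈ 7763.4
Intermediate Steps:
R = -3 + √83 (R = -3 + √(44 + 39) = -3 + √83 ≈ 6.1104)
N = 82 (N = 37 + 45 = 82)
(N + R)² = (82 + (-3 + √83))² = (79 + √83)²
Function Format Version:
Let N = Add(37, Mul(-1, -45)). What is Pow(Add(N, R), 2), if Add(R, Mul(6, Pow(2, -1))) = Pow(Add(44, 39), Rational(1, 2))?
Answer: Pow(Add(79, Pow(83, Rational(1, 2))), 2) ≈ 7763.4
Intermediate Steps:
R = Add(-3, Pow(83, Rational(1, 2))) (R = Add(-3, Pow(Add(44, 39), Rational(1, 2))) = Add(-3, Pow(83, Rational(1, 2))) ≈ 6.1104)
N = 82 (N = Add(37, 45) = 82)
Pow(Add(N, R), 2) = Pow(Add(82, Add(-3, Pow(83, Rational(1, 2)))), 2) = Pow(Add(79, Pow(83, Rational(1, 2))), 2)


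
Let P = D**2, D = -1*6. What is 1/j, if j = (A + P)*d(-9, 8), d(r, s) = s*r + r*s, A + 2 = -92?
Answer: 1/8352 ≈ 0.00011973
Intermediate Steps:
A = -94 (A = -2 - 92 = -94)
d(r, s) = 2*r*s (d(r, s) = r*s + r*s = 2*r*s)
D = -6
P = 36 (P = (-6)**2 = 36)
j = 8352 (j = (-94 + 36)*(2*(-9)*8) = -58*(-144) = 8352)
1/j = 1/8352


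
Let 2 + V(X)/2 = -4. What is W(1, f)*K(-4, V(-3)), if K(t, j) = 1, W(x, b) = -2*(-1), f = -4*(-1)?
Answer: 2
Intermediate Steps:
f = 4
W(x, b) = 2
V(X) = -12 (V(X) = -4 + 2*(-4) = -4 - 8 = -12)
W(1, f)*K(-4, V(-3)) = 2*1 = 2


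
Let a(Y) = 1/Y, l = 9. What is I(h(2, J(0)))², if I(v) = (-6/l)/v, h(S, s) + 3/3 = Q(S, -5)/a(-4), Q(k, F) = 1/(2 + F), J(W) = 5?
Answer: 4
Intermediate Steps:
a(Y) = 1/Y
h(S, s) = ⅓ (h(S, s) = -1 + 1/((2 - 5)*(1/(-4))) = -1 + 1/((-3)*(-¼)) = -1 - ⅓*(-4) = -1 + 4/3 = ⅓)
I(v) = -2/(3*v) (I(v) = (-6/9)/v = (-6*⅑)/v = -2/(3*v))
I(h(2, J(0)))² = (-2/(3*⅓))² = (-⅔*3)² = (-2)² = 4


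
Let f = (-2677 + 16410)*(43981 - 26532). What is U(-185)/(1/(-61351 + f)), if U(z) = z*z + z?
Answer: 8154818674640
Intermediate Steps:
f = 239627117 (f = 13733*17449 = 239627117)
U(z) = z + z² (U(z) = z² + z = z + z²)
U(-185)/(1/(-61351 + f)) = (-185*(1 - 185))/(1/(-61351 + 239627117)) = (-185*(-184))/(1/239565766) = 34040/(1/239565766) = 34040*239565766 = 8154818674640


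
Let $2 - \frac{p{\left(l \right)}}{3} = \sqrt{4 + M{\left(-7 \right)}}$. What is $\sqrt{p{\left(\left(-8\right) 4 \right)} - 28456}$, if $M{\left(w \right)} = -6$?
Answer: $\sqrt{-28450 - 3 i \sqrt{2}} \approx 0.013 - 168.67 i$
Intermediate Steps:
$p{\left(l \right)} = 6 - 3 i \sqrt{2}$ ($p{\left(l \right)} = 6 - 3 \sqrt{4 - 6} = 6 - 3 \sqrt{-2} = 6 - 3 i \sqrt{2}$)
$\sqrt{p{\left(\left(-8\right) 4 \right)} - 28456} = \sqrt{\left(6 - 3 i \sqrt{2}\right) - 28456} = \sqrt{-28450 - 3 i \sqrt{2}}$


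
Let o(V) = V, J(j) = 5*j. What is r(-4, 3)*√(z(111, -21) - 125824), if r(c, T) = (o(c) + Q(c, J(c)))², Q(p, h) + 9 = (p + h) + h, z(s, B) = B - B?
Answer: 25992*I*√1966 ≈ 1.1525e+6*I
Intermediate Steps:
z(s, B) = 0
Q(p, h) = -9 + p + 2*h (Q(p, h) = -9 + ((p + h) + h) = -9 + ((h + p) + h) = -9 + (p + 2*h) = -9 + p + 2*h)
r(c, T) = (-9 + 12*c)² (r(c, T) = (c + (-9 + c + 2*(5*c)))² = (c + (-9 + c + 10*c))² = (c + (-9 + 11*c))² = (-9 + 12*c)²)
r(-4, 3)*√(z(111, -21) - 125824) = (9*(-3 + 4*(-4))²)*√(0 - 125824) = (9*(-3 - 16)²)*√(-125824) = (9*(-19)²)*(8*I*√1966) = (9*361)*(8*I*√1966) = 3249*(8*I*√1966) = 25992*I*√1966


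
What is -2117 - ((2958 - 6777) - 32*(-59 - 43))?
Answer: -1562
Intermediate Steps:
-2117 - ((2958 - 6777) - 32*(-59 - 43)) = -2117 - (-3819 - 32*(-102)) = -2117 - (-3819 + 3264) = -2117 - 1*(-555) = -2117 + 555 = -1562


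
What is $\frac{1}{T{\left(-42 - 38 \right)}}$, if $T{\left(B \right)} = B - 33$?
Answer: $- \frac{1}{113} \approx -0.0088496$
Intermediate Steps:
$T{\left(B \right)} = -33 + B$ ($T{\left(B \right)} = B - 33 = -33 + B$)
$\frac{1}{T{\left(-42 - 38 \right)}} = \frac{1}{-33 - 80} = \frac{1}{-113} = - \frac{1}{113}$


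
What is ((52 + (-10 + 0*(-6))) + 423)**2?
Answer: 216225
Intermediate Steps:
((52 + (-10 + 0*(-6))) + 423)**2 = ((52 + (-10 + 0)) + 423)**2 = ((52 - 10) + 423)**2 = (42 + 423)**2 = 465**2 = 216225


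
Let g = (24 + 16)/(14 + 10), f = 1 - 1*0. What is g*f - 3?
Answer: -4/3 ≈ -1.3333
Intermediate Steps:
f = 1 (f = 1 + 0 = 1)
g = 5/3 (g = 40/24 = 40*(1/24) = 5/3 ≈ 1.6667)
g*f - 3 = (5/3)*1 - 3 = 5/3 - 3 = -4/3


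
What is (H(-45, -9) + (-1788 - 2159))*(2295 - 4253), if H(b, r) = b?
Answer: 7816336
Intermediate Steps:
(H(-45, -9) + (-1788 - 2159))*(2295 - 4253) = (-45 + (-1788 - 2159))*(2295 - 4253) = (-45 - 3947)*(-1958) = -3992*(-1958) = 7816336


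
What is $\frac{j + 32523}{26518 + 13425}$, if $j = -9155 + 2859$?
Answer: $\frac{26227}{39943} \approx 0.65661$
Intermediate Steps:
$j = -6296$
$\frac{j + 32523}{26518 + 13425} = \frac{-6296 + 32523}{26518 + 13425} = \frac{26227}{39943}$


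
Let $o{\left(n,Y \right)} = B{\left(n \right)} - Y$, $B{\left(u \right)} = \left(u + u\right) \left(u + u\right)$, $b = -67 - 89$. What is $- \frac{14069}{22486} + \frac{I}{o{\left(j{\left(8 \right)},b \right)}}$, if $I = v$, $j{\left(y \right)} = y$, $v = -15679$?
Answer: $- \frac{179177211}{4632116} \approx -38.682$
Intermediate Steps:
$b = -156$
$B{\left(u \right)} = 4 u^{2}$ ($B{\left(u \right)} = 2 u 2 u = 4 u^{2}$)
$I = -15679$
$o{\left(n,Y \right)} = - Y + 4 n^{2}$ ($o{\left(n,Y \right)} = 4 n^{2} - Y = - Y + 4 n^{2}$)
$- \frac{14069}{22486} + \frac{I}{o{\left(j{\left(8 \right)},b \right)}} = - \frac{14069}{22486} - \frac{15679}{\left(-1\right) \left(-156\right) + 4 \cdot 8^{2}} = \left(-14069\right) \frac{1}{22486} - \frac{15679}{156 + 4 \cdot 64} = - \frac{14069}{22486} - \frac{15679}{156 + 256} = - \frac{14069}{22486} - \frac{15679}{412} = - \frac{179177211}{4632116}$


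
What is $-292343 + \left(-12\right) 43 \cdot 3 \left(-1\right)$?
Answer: $-290795$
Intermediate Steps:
$-292343 + \left(-12\right) 43 \cdot 3 \left(-1\right) = -292343 - -1548 = -292343 + 1548 = -290795$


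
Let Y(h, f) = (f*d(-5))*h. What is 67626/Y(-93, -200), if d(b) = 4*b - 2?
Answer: -11271/68200 ≈ -0.16526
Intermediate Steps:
d(b) = -2 + 4*b
Y(h, f) = -22*f*h (Y(h, f) = (f*(-2 + 4*(-5)))*h = (f*(-2 - 20))*h = (f*(-22))*h = (-22*f)*h = -22*f*h)
67626/Y(-93, -200) = 67626/((-22*(-200)*(-93))) = 67626/(-409200) = 67626*(-1/409200) = -11271/68200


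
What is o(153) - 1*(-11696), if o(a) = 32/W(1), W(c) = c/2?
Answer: 11760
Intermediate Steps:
W(c) = c/2 (W(c) = c*(½) = c/2)
o(a) = 64 (o(a) = 32/(((½)*1)) = 32/(½) = 32*2 = 64)
o(153) - 1*(-11696) = 64 - 1*(-11696) = 64 + 11696 = 11760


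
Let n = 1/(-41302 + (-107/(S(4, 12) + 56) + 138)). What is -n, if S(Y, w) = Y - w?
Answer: 48/1975979 ≈ 2.4292e-5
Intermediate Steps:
n = -48/1975979 (n = 1/(-41302 + (-107/((4 - 1*12) + 56) + 138)) = 1/(-41302 + (-107/((4 - 12) + 56) + 138)) = 1/(-41302 + (-107/(-8 + 56) + 138)) = 1/(-41302 + (-107/48 + 138)) = 1/(-41302 + 6517/48) = 1/(-1975979/48) = -48/1975979 ≈ -2.4292e-5)
-n = -1*(-48/1975979) = 48/1975979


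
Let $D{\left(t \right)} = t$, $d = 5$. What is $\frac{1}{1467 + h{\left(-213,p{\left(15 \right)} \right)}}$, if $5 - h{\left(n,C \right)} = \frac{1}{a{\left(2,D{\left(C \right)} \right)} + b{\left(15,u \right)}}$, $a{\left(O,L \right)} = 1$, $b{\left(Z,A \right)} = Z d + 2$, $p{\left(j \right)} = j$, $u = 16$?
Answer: $\frac{78}{114815} \approx 0.00067935$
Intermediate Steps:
$b{\left(Z,A \right)} = 2 + 5 Z$ ($b{\left(Z,A \right)} = Z 5 + 2 = 5 Z + 2 = 2 + 5 Z$)
$h{\left(n,C \right)} = \frac{389}{78}$ ($h{\left(n,C \right)} = 5 - \frac{1}{1 + \left(2 + 5 \cdot 15\right)} = 5 - \frac{1}{1 + \left(2 + 75\right)} = 5 - \frac{1}{1 + 77} = 5 - \frac{1}{78} = \frac{389}{78}$)
$\frac{1}{1467 + h{\left(-213,p{\left(15 \right)} \right)}} = \frac{1}{1467 + \frac{389}{78}} = \frac{1}{\frac{114815}{78}} = \frac{78}{114815}$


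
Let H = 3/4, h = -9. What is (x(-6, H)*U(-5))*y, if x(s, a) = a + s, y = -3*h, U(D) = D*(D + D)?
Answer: -14175/2 ≈ -7087.5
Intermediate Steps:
U(D) = 2*D**2 (U(D) = D*(2*D) = 2*D**2)
H = 3/4 (H = 3*(1/4) = 3/4 ≈ 0.75000)
y = 27 (y = -3*(-9) = 27)
(x(-6, H)*U(-5))*y = ((3/4 - 6)*(2*(-5)**2))*27 = -21*25/2*27 = -21/4*50*27 = -525/2*27 = -14175/2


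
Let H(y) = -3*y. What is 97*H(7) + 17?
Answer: -2020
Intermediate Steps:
97*H(7) + 17 = 97*(-3*7) + 17 = 97*(-21) + 17 = -2037 + 17 = -2020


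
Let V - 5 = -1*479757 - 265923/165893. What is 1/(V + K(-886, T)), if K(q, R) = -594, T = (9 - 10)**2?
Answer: -23699/11383757843 ≈ -2.0818e-6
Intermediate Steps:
T = 1 (T = (-1)**2 = 1)
V = -11369680637/23699 (V = 5 + (-1*479757 - 265923/165893) = 5 + (-479757 - 265923*1/165893) = 5 + (-479757 - 37989/23699) = 5 - 11369799132/23699 = -11369680637/23699 ≈ -4.7975e+5)
1/(V + K(-886, T)) = 1/(-11369680637/23699 - 594) = 1/(-11383757843/23699) = -23699/11383757843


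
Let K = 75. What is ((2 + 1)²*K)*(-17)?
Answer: -11475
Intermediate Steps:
((2 + 1)²*K)*(-17) = ((2 + 1)²*75)*(-17) = (3²*75)*(-17) = (9*75)*(-17) = 675*(-17) = -11475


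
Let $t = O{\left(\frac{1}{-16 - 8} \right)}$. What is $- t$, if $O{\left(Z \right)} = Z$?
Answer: $\frac{1}{24} \approx 0.041667$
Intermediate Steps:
$t = - \frac{1}{24}$ ($t = \frac{1}{-16 - 8} = \frac{1}{-24} = - \frac{1}{24} \approx -0.041667$)
$- t = \left(-1\right) \left(- \frac{1}{24}\right) = \frac{1}{24}$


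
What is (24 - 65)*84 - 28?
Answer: -3472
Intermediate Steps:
(24 - 65)*84 - 28 = -41*84 - 28 = -3444 - 28 = -3472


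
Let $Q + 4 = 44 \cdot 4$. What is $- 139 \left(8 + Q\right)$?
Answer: $-25020$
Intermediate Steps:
$Q = 172$ ($Q = -4 + 44 \cdot 4 = -4 + 176 = 172$)
$- 139 \left(8 + Q\right) = - 139 \left(8 + 172\right) = \left(-139\right) 180 = -25020$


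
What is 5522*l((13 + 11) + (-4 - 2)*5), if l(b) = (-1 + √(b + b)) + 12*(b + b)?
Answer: -800690 + 11044*I*√3 ≈ -8.0069e+5 + 19129.0*I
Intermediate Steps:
l(b) = -1 + 24*b + √2*√b (l(b) = (-1 + √(2*b)) + 12*(2*b) = (-1 + √2*√b) + 24*b = -1 + 24*b + √2*√b)
5522*l((13 + 11) + (-4 - 2)*5) = 5522*(-1 + 24*((13 + 11) + (-4 - 2)*5) + √2*√((13 + 11) + (-4 - 2)*5)) = 5522*(-1 + 24*(24 - 6*5) + √2*√(24 - 6*5)) = 5522*(-1 + 24*(24 - 30) + √2*√(24 - 30)) = 5522*(-1 + 24*(-6) + √2*√(-6)) = 5522*(-1 - 144 + √2*(I*√6)) = 5522*(-1 - 144 + 2*I*√3) = 5522*(-145 + 2*I*√3) = -800690 + 11044*I*√3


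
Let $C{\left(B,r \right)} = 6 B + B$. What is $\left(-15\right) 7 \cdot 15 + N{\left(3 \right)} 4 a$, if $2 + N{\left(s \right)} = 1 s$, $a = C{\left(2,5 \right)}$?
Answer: $-1519$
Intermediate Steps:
$C{\left(B,r \right)} = 7 B$
$a = 14$ ($a = 7 \cdot 2 = 14$)
$N{\left(s \right)} = -2 + s$ ($N{\left(s \right)} = -2 + 1 s = -2 + s$)
$\left(-15\right) 7 \cdot 15 + N{\left(3 \right)} 4 a = \left(-15\right) 7 \cdot 15 + \left(-2 + 3\right) 4 \cdot 14 = \left(-105\right) 15 + 1 \cdot 4 \cdot 14 = -1575 + 4 \cdot 14 = -1575 + 56 = -1519$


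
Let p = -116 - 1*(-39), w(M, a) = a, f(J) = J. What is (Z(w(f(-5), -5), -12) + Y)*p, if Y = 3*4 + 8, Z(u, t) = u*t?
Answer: -6160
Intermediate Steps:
Z(u, t) = t*u
p = -77 (p = -116 + 39 = -77)
Y = 20 (Y = 12 + 8 = 20)
(Z(w(f(-5), -5), -12) + Y)*p = (-12*(-5) + 20)*(-77) = (60 + 20)*(-77) = 80*(-77) = -6160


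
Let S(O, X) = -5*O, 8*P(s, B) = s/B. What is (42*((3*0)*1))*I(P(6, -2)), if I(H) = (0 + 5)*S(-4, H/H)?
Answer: 0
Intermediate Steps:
P(s, B) = s/(8*B) (P(s, B) = (s/B)/8 = s/(8*B))
I(H) = 100 (I(H) = (0 + 5)*(-5*(-4)) = 5*20 = 100)
(42*((3*0)*1))*I(P(6, -2)) = (42*((3*0)*1))*100 = (42*(0*1))*100 = (42*0)*100 = 0*100 = 0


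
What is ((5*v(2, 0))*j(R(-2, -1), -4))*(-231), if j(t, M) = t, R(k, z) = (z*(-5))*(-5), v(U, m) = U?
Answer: 57750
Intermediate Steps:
R(k, z) = 25*z (R(k, z) = -5*z*(-5) = 25*z)
((5*v(2, 0))*j(R(-2, -1), -4))*(-231) = ((5*2)*(25*(-1)))*(-231) = (10*(-25))*(-231) = -250*(-231) = 57750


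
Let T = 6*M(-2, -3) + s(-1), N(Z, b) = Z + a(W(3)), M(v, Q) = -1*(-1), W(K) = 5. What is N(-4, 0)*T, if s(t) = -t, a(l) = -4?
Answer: -56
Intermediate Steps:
M(v, Q) = 1
N(Z, b) = -4 + Z (N(Z, b) = Z - 4 = -4 + Z)
T = 7 (T = 6*1 - 1*(-1) = 6 + 1 = 7)
N(-4, 0)*T = (-4 - 4)*7 = -8*7 = -56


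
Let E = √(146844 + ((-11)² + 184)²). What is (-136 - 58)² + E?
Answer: 37636 + √239869 ≈ 38126.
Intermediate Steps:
E = √239869 (E = √(146844 + (121 + 184)²) = √(146844 + 305²) = √(146844 + 93025) = √239869 ≈ 489.76)
(-136 - 58)² + E = (-136 - 58)² + √239869 = (-194)² + √239869 = 37636 + √239869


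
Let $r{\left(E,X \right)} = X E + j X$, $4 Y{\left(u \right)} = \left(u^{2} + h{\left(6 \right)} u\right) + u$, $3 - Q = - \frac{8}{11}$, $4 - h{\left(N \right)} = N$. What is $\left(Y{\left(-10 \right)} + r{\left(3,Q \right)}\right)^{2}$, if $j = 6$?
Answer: $\frac{1803649}{484} \approx 3726.5$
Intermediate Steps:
$h{\left(N \right)} = 4 - N$
$Q = \frac{41}{11}$ ($Q = 3 - - \frac{8}{11} = 3 + \frac{8}{11} = \frac{41}{11} \approx 3.7273$)
$Y{\left(u \right)} = - \frac{u}{4} + \frac{u^{2}}{4}$ ($Y{\left(u \right)} = \frac{\left(u^{2} + \left(4 - 6\right) u\right) + u}{4} = \frac{\left(u^{2} - 2 u\right) + u}{4} = \frac{u^{2} - u}{4} = - \frac{u}{4} + \frac{u^{2}}{4}$)
$r{\left(E,X \right)} = 6 X + E X$ ($r{\left(E,X \right)} = X E + 6 X = E X + 6 X = 6 X + E X$)
$\left(Y{\left(-10 \right)} + r{\left(3,Q \right)}\right)^{2} = \left(\frac{1}{4} \left(-10\right) \left(-1 - 10\right) + \frac{41 \left(6 + 3\right)}{11}\right)^{2} = \left(\frac{1}{4} \left(-10\right) \left(-11\right) + \frac{41}{11} \cdot 9\right)^{2} = \left(\frac{55}{2} + \frac{369}{11}\right)^{2} = \left(\frac{1343}{22}\right)^{2} = \frac{1803649}{484}$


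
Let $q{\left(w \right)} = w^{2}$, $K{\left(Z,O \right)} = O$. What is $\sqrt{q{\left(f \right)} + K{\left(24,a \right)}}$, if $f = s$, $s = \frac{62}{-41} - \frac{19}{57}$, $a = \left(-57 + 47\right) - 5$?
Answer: $\frac{i \sqrt{175406}}{123} \approx 3.405 i$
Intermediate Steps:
$a = -15$ ($a = -10 - 5 = -15$)
$s = - \frac{227}{123}$ ($s = 62 \left(- \frac{1}{41}\right) - \frac{1}{3} = - \frac{62}{41} - \frac{1}{3} = - \frac{227}{123} \approx -1.8455$)
$f = - \frac{227}{123} \approx -1.8455$
$\sqrt{q{\left(f \right)} + K{\left(24,a \right)}} = \sqrt{\left(- \frac{227}{123}\right)^{2} - 15} = \sqrt{\frac{51529}{15129} - 15} = \sqrt{- \frac{175406}{15129}} = \frac{i \sqrt{175406}}{123}$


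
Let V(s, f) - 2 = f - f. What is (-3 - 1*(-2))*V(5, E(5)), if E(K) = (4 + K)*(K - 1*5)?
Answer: -2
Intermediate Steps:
E(K) = (-5 + K)*(4 + K) (E(K) = (4 + K)*(K - 5) = (4 + K)*(-5 + K) = (-5 + K)*(4 + K))
V(s, f) = 2 (V(s, f) = 2 + (f - f) = 2 + 0 = 2)
(-3 - 1*(-2))*V(5, E(5)) = (-3 - 1*(-2))*2 = (-3 + 2)*2 = -1*2 = -2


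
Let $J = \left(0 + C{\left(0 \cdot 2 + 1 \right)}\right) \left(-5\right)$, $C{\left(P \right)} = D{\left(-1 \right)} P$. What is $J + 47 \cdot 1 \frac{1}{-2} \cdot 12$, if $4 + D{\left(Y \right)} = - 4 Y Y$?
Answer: $-242$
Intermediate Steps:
$D{\left(Y \right)} = -4 - 4 Y^{2}$ ($D{\left(Y \right)} = -4 + - 4 Y Y = -4 - 4 Y^{2}$)
$C{\left(P \right)} = - 8 P$ ($C{\left(P \right)} = \left(-4 - 4 \left(-1\right)^{2}\right) P = \left(-4 - 4\right) P = - 8 P$)
$J = 40$ ($J = \left(0 - 8 \left(0 \cdot 2 + 1\right)\right) \left(-5\right) = \left(0 - 8 \left(0 + 1\right)\right) \left(-5\right) = \left(0 - 8\right) \left(-5\right) = \left(-8\right) \left(-5\right) = 40$)
$J + 47 \cdot 1 \frac{1}{-2} \cdot 12 = 40 + 47 \cdot 1 \frac{1}{-2} \cdot 12 = 40 + 47 \cdot 1 \left(- \frac{1}{2}\right) 12 = 40 + 47 \left(\left(- \frac{1}{2}\right) 12\right) = 40 + 47 \left(-6\right) = 40 - 282 = -242$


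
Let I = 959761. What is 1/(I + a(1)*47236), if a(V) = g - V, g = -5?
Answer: 1/676345 ≈ 1.4785e-6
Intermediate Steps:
a(V) = -5 - V
1/(I + a(1)*47236) = 1/(959761 + (-5 - 1*1)*47236) = 1/(959761 + (-5 - 1)*47236) = 1/(959761 - 6*47236) = 1/(959761 - 283416) = 1/676345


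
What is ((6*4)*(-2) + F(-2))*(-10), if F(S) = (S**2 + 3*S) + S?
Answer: 520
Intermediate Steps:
F(S) = S**2 + 4*S
((6*4)*(-2) + F(-2))*(-10) = ((6*4)*(-2) - 2*(4 - 2))*(-10) = (24*(-2) - 2*2)*(-10) = (-48 - 4)*(-10) = -52*(-10) = 520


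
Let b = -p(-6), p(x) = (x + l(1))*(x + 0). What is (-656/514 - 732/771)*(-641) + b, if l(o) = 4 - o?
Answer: 362026/257 ≈ 1408.7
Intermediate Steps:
p(x) = x*(3 + x) (p(x) = (x + (4 - 1*1))*(x + 0) = (x + (4 - 1))*x = (x + 3)*x = (3 + x)*x = x*(3 + x))
b = -18 (b = -(-6)*(3 - 6) = -(-6)*(-3) = -1*18 = -18)
(-656/514 - 732/771)*(-641) + b = (-656/514 - 732/771)*(-641) - 18 = (-656*1/514 - 732*1/771)*(-641) - 18 = (-328/257 - 244/257)*(-641) - 18 = -572/257*(-641) - 18 = 366652/257 - 18 = 362026/257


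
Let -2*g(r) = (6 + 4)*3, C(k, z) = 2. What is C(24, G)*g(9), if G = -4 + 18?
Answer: -30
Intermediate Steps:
G = 14
g(r) = -15 (g(r) = -(6 + 4)*3/2 = -5*3 = -1/2*30 = -15)
C(24, G)*g(9) = 2*(-15) = -30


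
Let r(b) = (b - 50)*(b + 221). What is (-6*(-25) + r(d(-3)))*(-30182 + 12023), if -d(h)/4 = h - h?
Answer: 197933100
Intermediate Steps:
d(h) = 0 (d(h) = -4*(h - h) = -4*0 = 0)
r(b) = (-50 + b)*(221 + b)
(-6*(-25) + r(d(-3)))*(-30182 + 12023) = (-6*(-25) + (-11050 + 0**2 + 171*0))*(-30182 + 12023) = (150 + (-11050 + 0 + 0))*(-18159) = (150 - 11050)*(-18159) = -10900*(-18159) = 197933100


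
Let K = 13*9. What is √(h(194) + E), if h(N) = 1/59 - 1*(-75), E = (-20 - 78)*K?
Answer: 2*I*√9913003/59 ≈ 106.73*I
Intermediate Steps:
K = 117
E = -11466 (E = (-20 - 78)*117 = -98*117 = -11466)
h(N) = 4426/59 (h(N) = 1/59 + 75 = 4426/59)
√(h(194) + E) = √(4426/59 - 11466) = √(-672068/59) = 2*I*√9913003/59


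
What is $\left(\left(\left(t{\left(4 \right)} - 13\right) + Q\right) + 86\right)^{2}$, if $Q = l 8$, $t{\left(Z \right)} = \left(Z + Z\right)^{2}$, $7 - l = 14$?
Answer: $6561$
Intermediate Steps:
$l = -7$ ($l = 7 - 14 = -7$)
$t{\left(Z \right)} = 4 Z^{2}$ ($t{\left(Z \right)} = \left(2 Z\right)^{2} = 4 Z^{2}$)
$Q = -56$ ($Q = \left(-7\right) 8 = -56$)
$\left(\left(\left(t{\left(4 \right)} - 13\right) + Q\right) + 86\right)^{2} = \left(\left(\left(4 \cdot 4^{2} - 13\right) - 56\right) + 86\right)^{2} = \left(\left(\left(4 \cdot 16 - 13\right) - 56\right) + 86\right)^{2} = \left(\left(\left(64 - 13\right) - 56\right) + 86\right)^{2} = \left(\left(51 - 56\right) + 86\right)^{2} = \left(-5 + 86\right)^{2} = 81^{2} = 6561$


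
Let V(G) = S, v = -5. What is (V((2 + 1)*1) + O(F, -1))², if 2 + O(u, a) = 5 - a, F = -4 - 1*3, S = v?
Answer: 1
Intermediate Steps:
S = -5
F = -7 (F = -4 - 3 = -7)
V(G) = -5
O(u, a) = 3 - a (O(u, a) = -2 + (5 - a) = 3 - a)
(V((2 + 1)*1) + O(F, -1))² = (-5 + (3 - 1*(-1)))² = (-5 + (3 + 1))² = (-5 + 4)² = (-1)² = 1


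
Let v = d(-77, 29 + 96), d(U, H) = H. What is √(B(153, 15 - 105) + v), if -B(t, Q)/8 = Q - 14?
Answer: √957 ≈ 30.935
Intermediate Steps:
B(t, Q) = 112 - 8*Q (B(t, Q) = -8*(Q - 14) = -8*(-14 + Q) = 112 - 8*Q)
v = 125 (v = 29 + 96 = 125)
√(B(153, 15 - 105) + v) = √((112 - 8*(15 - 105)) + 125) = √((112 - 8*(-90)) + 125) = √((112 + 720) + 125) = √(832 + 125) = √957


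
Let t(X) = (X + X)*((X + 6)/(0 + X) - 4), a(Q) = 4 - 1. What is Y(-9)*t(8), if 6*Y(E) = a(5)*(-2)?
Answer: 36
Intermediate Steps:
a(Q) = 3
Y(E) = -1 (Y(E) = (3*(-2))/6 = (⅙)*(-6) = -1)
t(X) = 2*X*(-4 + (6 + X)/X) (t(X) = (2*X)*((6 + X)/X - 4) = (2*X)*(-4 + (6 + X)/X) = 2*X*(-4 + (6 + X)/X))
Y(-9)*t(8) = -(12 - 6*8) = -(12 - 48) = -1*(-36) = 36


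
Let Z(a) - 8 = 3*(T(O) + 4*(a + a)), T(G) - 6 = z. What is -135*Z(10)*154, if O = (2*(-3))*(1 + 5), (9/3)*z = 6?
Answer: -5654880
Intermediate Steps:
z = 2 (z = (⅓)*6 = 2)
O = -36 (O = -6*6 = -36)
T(G) = 8 (T(G) = 6 + 2 = 8)
Z(a) = 32 + 24*a (Z(a) = 8 + 3*(8 + 4*(a + a)) = 8 + 3*(8 + 4*(2*a)) = 8 + 3*(8 + 8*a) = 8 + (24 + 24*a) = 32 + 24*a)
-135*Z(10)*154 = -135*(32 + 24*10)*154 = -135*(32 + 240)*154 = -135*272*154 = -36720*154 = -5654880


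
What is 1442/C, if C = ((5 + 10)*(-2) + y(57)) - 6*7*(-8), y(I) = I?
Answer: 1442/363 ≈ 3.9725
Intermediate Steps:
C = 363 (C = ((5 + 10)*(-2) + 57) - 6*7*(-8) = (15*(-2) + 57) - 42*(-8) = (-30 + 57) + 336 = 27 + 336 = 363)
1442/C = 1442/363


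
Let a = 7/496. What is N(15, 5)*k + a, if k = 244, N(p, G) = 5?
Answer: 605127/496 ≈ 1220.0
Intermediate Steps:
a = 7/496 (a = 7*(1/496) = 7/496 ≈ 0.014113)
N(15, 5)*k + a = 5*244 + 7/496 = 1220 + 7/496 = 605127/496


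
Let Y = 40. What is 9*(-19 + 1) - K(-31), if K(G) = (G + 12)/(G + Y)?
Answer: -1439/9 ≈ -159.89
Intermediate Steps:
K(G) = (12 + G)/(40 + G) (K(G) = (G + 12)/(G + 40) = (12 + G)/(40 + G))
9*(-19 + 1) - K(-31) = 9*(-19 + 1) - (12 - 31)/(40 - 31) = 9*(-18) - (-19)/9 = -162 - (-19)/9 = -162 - 1*(-19/9) = -162 + 19/9 = -1439/9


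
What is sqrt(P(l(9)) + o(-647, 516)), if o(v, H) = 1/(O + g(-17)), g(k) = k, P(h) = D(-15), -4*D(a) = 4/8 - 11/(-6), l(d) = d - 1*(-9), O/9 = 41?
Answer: I*sqrt(40458)/264 ≈ 0.7619*I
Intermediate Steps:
O = 369 (O = 9*41 = 369)
l(d) = 9 + d (l(d) = d + 9 = 9 + d)
D(a) = -7/12 (D(a) = -(4/8 - 11/(-6))/4 = -(4*(1/8) - 11*(-1/6))/4 = -(1/2 + 11/6)/4 = -1/4*7/3 = -7/12)
P(h) = -7/12
o(v, H) = 1/352 (o(v, H) = 1/(369 - 17) = 1/352)
sqrt(P(l(9)) + o(-647, 516)) = sqrt(-7/12 + 1/352) = sqrt(-613/1056) = I*sqrt(40458)/264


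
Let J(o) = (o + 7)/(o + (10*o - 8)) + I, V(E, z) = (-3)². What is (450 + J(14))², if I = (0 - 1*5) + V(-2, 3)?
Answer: 4396353025/21316 ≈ 2.0625e+5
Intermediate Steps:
V(E, z) = 9
I = 4 (I = (0 - 1*5) + 9 = (0 - 5) + 9 = -5 + 9 = 4)
J(o) = 4 + (7 + o)/(-8 + 11*o) (J(o) = (o + 7)/(o + (10*o - 8)) + 4 = (7 + o)/(o + (-8 + 10*o)) + 4 = (7 + o)/(-8 + 11*o) + 4 = 4 + (7 + o)/(-8 + 11*o))
(450 + J(14))² = (450 + 5*(-5 + 9*14)/(-8 + 11*14))² = (450 + 5*(-5 + 126)/(-8 + 154))² = (450 + 5*121/146)² = (450 + 5*(1/146)*121)² = (450 + 605/146)² = (66305/146)² = 4396353025/21316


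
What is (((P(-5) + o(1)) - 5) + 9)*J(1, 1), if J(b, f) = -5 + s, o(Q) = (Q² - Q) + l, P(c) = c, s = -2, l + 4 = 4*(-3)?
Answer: 119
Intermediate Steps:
l = -16 (l = -4 + 4*(-3) = -4 - 12 = -16)
o(Q) = -16 + Q² - Q (o(Q) = (Q² - Q) - 16 = -16 + Q² - Q)
J(b, f) = -7 (J(b, f) = -5 - 2 = -7)
(((P(-5) + o(1)) - 5) + 9)*J(1, 1) = (((-5 + (-16 + 1² - 1*1)) - 5) + 9)*(-7) = (((-5 + (-16 + 1 - 1)) - 5) + 9)*(-7) = (((-5 - 16) - 5) + 9)*(-7) = ((-21 - 5) + 9)*(-7) = (-26 + 9)*(-7) = -17*(-7) = 119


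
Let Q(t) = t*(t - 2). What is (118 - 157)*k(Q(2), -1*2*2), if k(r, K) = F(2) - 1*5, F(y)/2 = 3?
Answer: -39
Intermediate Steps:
F(y) = 6 (F(y) = 2*3 = 6)
Q(t) = t*(-2 + t)
k(r, K) = 1 (k(r, K) = 6 - 1*5 = 6 - 5 = 1)
(118 - 157)*k(Q(2), -1*2*2) = (118 - 157)*1 = -39*1 = -39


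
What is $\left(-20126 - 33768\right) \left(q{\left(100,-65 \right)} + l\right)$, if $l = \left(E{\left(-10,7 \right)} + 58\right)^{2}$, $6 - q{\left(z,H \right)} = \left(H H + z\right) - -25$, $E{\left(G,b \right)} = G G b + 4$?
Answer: $-31059112200$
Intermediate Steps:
$E{\left(G,b \right)} = 4 + b G^{2}$ ($E{\left(G,b \right)} = G^{2} b + 4 = b G^{2} + 4 = 4 + b G^{2}$)
$q{\left(z,H \right)} = -19 - z - H^{2}$ ($q{\left(z,H \right)} = 6 - \left(\left(H H + z\right) - -25\right) = 6 - \left(\left(H^{2} + z\right) + 25\right) = 6 - \left(\left(z + H^{2}\right) + 25\right) = 6 - \left(25 + z + H^{2}\right) = -19 - z - H^{2}$)
$l = 580644$ ($l = \left(\left(4 + 7 \left(-10\right)^{2}\right) + 58\right)^{2} = \left(\left(4 + 7 \cdot 100\right) + 58\right)^{2} = \left(\left(4 + 700\right) + 58\right)^{2} = \left(704 + 58\right)^{2} = 762^{2} = 580644$)
$\left(-20126 - 33768\right) \left(q{\left(100,-65 \right)} + l\right) = \left(-20126 - 33768\right) \left(\left(-19 - 100 - \left(-65\right)^{2}\right) + 580644\right) = - 53894 \left(\left(-19 - 100 - 4225\right) + 580644\right) = - 53894 \left(-4344 + 580644\right) = \left(-53894\right) 576300 = -31059112200$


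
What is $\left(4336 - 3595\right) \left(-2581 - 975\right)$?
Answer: $-2634996$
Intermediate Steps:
$\left(4336 - 3595\right) \left(-2581 - 975\right) = 741 \left(-3556\right) = -2634996$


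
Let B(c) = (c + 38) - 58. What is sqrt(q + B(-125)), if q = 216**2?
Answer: sqrt(46511) ≈ 215.66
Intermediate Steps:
B(c) = -20 + c (B(c) = (38 + c) - 58 = -20 + c)
q = 46656
sqrt(q + B(-125)) = sqrt(46656 + (-20 - 125)) = sqrt(46656 - 145) = sqrt(46511)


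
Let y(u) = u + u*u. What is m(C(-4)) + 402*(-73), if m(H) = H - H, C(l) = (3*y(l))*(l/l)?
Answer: -29346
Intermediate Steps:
y(u) = u + u²
C(l) = 3*l*(1 + l) (C(l) = (3*(l*(1 + l)))*(l/l) = (3*l*(1 + l))*1 = 3*l*(1 + l))
m(H) = 0
m(C(-4)) + 402*(-73) = 0 + 402*(-73) = 0 - 29346 = -29346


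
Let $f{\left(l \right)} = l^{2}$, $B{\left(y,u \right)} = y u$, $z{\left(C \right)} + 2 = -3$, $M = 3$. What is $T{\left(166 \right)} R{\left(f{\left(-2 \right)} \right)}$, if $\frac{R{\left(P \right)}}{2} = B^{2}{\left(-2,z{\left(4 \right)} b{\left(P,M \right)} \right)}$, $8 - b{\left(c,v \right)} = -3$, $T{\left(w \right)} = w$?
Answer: $4017200$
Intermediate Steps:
$z{\left(C \right)} = -5$ ($z{\left(C \right)} = -2 - 3 = -5$)
$b{\left(c,v \right)} = 11$ ($b{\left(c,v \right)} = 8 - -3 = 8 + 3 = 11$)
$B{\left(y,u \right)} = u y$
$R{\left(P \right)} = 24200$ ($R{\left(P \right)} = 2 \left(\left(-5\right) 11 \left(-2\right)\right)^{2} = 2 \left(\left(-55\right) \left(-2\right)\right)^{2} = 2 \cdot 110^{2} = 2 \cdot 12100 = 24200$)
$T{\left(166 \right)} R{\left(f{\left(-2 \right)} \right)} = 166 \cdot 24200 = 4017200$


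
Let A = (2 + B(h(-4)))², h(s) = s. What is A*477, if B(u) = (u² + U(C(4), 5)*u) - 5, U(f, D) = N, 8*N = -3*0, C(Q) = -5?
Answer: 80613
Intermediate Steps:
N = 0 (N = (-3*0)/8 = (⅛)*0 = 0)
U(f, D) = 0
B(u) = -5 + u² (B(u) = (u² + 0*u) - 5 = (u² + 0) - 5 = u² - 5 = -5 + u²)
A = 169 (A = (2 + (-5 + (-4)²))² = (2 + (-5 + 16))² = (2 + 11)² = 13² = 169)
A*477 = 169*477 = 80613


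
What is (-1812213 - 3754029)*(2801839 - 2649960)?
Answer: -845395268718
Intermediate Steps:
(-1812213 - 3754029)*(2801839 - 2649960) = -5566242*151879 = -845395268718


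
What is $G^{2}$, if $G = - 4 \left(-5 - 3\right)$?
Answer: $1024$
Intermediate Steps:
$G = 32$ ($G = \left(-4\right) \left(-8\right) = 32$)
$G^{2} = 32^{2} = 1024$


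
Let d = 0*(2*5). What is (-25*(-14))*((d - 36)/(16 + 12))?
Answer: -450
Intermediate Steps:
d = 0 (d = 0*10 = 0)
(-25*(-14))*((d - 36)/(16 + 12)) = (-25*(-14))*((0 - 36)/(16 + 12)) = 350*(-36/28) = 350*(-36*1/28) = 350*(-9/7) = -450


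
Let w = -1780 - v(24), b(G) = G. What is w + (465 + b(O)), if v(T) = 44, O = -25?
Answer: -1384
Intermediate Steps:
w = -1824 (w = -1780 - 1*44 = -1780 - 44 = -1824)
w + (465 + b(O)) = -1824 + (465 - 25) = -1824 + 440 = -1384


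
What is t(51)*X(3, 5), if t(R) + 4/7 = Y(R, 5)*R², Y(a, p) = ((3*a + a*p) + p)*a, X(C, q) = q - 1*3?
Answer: 766988074/7 ≈ 1.0957e+8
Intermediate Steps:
X(C, q) = -3 + q (X(C, q) = q - 3 = -3 + q)
Y(a, p) = a*(p + 3*a + a*p) (Y(a, p) = (p + 3*a + a*p)*a = a*(p + 3*a + a*p))
t(R) = -4/7 + R³*(5 + 8*R) (t(R) = -4/7 + (R*(5 + 3*R + R*5))*R² = -4/7 + (R*(5 + 3*R + 5*R))*R² = -4/7 + (R*(5 + 8*R))*R² = -4/7 + R³*(5 + 8*R))
t(51)*X(3, 5) = (-4/7 + 51³*(5 + 8*51))*(-3 + 5) = (-4/7 + 132651*(5 + 408))*2 = (-4/7 + 132651*413)*2 = (-4/7 + 54784863)*2 = (383494037/7)*2 = 766988074/7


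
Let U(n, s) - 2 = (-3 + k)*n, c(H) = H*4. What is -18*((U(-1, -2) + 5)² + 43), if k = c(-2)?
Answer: -6606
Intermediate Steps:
c(H) = 4*H
k = -8 (k = 4*(-2) = -8)
U(n, s) = 2 - 11*n (U(n, s) = 2 + (-3 - 8)*n = 2 - 11*n)
-18*((U(-1, -2) + 5)² + 43) = -18*(((2 - 11*(-1)) + 5)² + 43) = -18*(((2 + 11) + 5)² + 43) = -18*((13 + 5)² + 43) = -18*(18² + 43) = -18*(324 + 43) = -18*367 = -6606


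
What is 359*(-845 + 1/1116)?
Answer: -338543821/1116 ≈ -3.0335e+5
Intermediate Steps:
359*(-845 + 1/1116) = 359*(-943019/1116) = -338543821/1116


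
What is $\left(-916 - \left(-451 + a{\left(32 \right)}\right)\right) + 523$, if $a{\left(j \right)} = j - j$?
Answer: $58$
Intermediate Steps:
$a{\left(j \right)} = 0$
$\left(-916 - \left(-451 + a{\left(32 \right)}\right)\right) + 523 = \left(-916 + \left(451 - 0\right)\right) + 523 = \left(-916 + \left(451 + 0\right)\right) + 523 = \left(-916 + 451\right) + 523 = -465 + 523 = 58$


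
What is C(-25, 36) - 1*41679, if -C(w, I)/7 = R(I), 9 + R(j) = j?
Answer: -41868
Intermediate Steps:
R(j) = -9 + j
C(w, I) = 63 - 7*I (C(w, I) = -7*(-9 + I) = 63 - 7*I)
C(-25, 36) - 1*41679 = (63 - 7*36) - 1*41679 = (63 - 252) - 41679 = -189 - 41679 = -41868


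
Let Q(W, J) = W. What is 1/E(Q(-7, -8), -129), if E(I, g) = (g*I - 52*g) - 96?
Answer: 1/7515 ≈ 0.00013307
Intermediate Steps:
E(I, g) = -96 - 52*g + I*g (E(I, g) = (I*g - 52*g) - 96 = (-52*g + I*g) - 96 = -96 - 52*g + I*g)
1/E(Q(-7, -8), -129) = 1/(-96 - 52*(-129) - 7*(-129)) = 1/(-96 + 6708 + 903) = 1/7515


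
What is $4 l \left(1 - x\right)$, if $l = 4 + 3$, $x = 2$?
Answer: $-28$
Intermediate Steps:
$l = 7$
$4 l \left(1 - x\right) = 4 \cdot 7 \left(1 - 2\right) = 28 \left(1 - 2\right) = 28 \left(-1\right) = -28$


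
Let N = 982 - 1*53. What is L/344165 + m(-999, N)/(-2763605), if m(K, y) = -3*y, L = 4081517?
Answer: 132713646784/11189836645 ≈ 11.860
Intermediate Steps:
N = 929 (N = 982 - 53 = 929)
L/344165 + m(-999, N)/(-2763605) = 4081517/344165 - 3*929/(-2763605) = 4081517*(1/344165) - 2787*(-1/2763605) = 4081517/344165 + 2787/2763605 = 132713646784/11189836645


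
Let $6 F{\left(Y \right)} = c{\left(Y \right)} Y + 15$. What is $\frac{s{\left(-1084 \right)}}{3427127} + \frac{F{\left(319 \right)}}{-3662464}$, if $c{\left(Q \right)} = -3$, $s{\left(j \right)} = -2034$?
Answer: $- \frac{6911392837}{12551729260928} \approx -0.00055063$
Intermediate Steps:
$F{\left(Y \right)} = \frac{5}{2} - \frac{Y}{2}$ ($F{\left(Y \right)} = \frac{- 3 Y + 15}{6} = \frac{15 - 3 Y}{6} = \frac{5}{2} - \frac{Y}{2}$)
$\frac{s{\left(-1084 \right)}}{3427127} + \frac{F{\left(319 \right)}}{-3662464} = - \frac{2034}{3427127} + \frac{\frac{5}{2} - \frac{319}{2}}{-3662464} = \left(-2034\right) \frac{1}{3427127} + \left(\frac{5}{2} - \frac{319}{2}\right) \left(- \frac{1}{3662464}\right) = - \frac{2034}{3427127} - - \frac{157}{3662464} = - \frac{2034}{3427127} + \frac{157}{3662464} = - \frac{6911392837}{12551729260928}$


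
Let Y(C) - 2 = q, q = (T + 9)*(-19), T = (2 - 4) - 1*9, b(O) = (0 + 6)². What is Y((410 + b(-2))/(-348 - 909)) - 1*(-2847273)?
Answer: 2847313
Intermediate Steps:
b(O) = 36 (b(O) = 6² = 36)
T = -11 (T = -2 - 9 = -11)
q = 38 (q = (-11 + 9)*(-19) = -2*(-19) = 38)
Y(C) = 40 (Y(C) = 2 + 38 = 40)
Y((410 + b(-2))/(-348 - 909)) - 1*(-2847273) = 40 - 1*(-2847273) = 40 + 2847273 = 2847313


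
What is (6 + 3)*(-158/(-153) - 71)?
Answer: -10705/17 ≈ -629.71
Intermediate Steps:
(6 + 3)*(-158/(-153) - 71) = 9*(-158*(-1/153) - 71) = 9*(158/153 - 71) = 9*(-10705/153) = -10705/17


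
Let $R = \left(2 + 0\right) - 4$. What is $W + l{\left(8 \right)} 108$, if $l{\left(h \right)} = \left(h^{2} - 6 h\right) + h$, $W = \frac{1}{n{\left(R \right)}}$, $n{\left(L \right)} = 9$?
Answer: $\frac{23329}{9} \approx 2592.1$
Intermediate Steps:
$R = -2$ ($R = 2 - 4 = -2$)
$W = \frac{1}{9} \approx 0.11111$
$l{\left(h \right)} = h^{2} - 5 h$
$W + l{\left(8 \right)} 108 = \frac{1}{9} + 8 \left(-5 + 8\right) 108 = \frac{1}{9} + 8 \cdot 3 \cdot 108 = \frac{1}{9} + 24 \cdot 108 = \frac{1}{9} + 2592 = \frac{23329}{9}$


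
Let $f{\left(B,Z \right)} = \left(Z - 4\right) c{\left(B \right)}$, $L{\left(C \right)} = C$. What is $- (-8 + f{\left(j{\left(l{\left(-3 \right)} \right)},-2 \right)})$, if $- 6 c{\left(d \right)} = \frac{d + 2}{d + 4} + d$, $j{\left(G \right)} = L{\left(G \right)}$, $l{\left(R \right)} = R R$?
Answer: $- \frac{24}{13} \approx -1.8462$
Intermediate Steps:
$l{\left(R \right)} = R^{2}$
$j{\left(G \right)} = G$
$c{\left(d \right)} = - \frac{d}{6} - \frac{2 + d}{6 \left(4 + d\right)}$ ($c{\left(d \right)} = - \frac{\frac{d + 2}{d + 4} + d}{6} = - \frac{\frac{2 + d}{4 + d} + d}{6} = - \frac{d + \frac{2 + d}{4 + d}}{6} = - \frac{d}{6} - \frac{2 + d}{6 \left(4 + d\right)}$)
$f{\left(B,Z \right)} = \frac{\left(-4 + Z\right) \left(-2 - B^{2} - 5 B\right)}{6 \left(4 + B\right)}$ ($f{\left(B,Z \right)} = \left(Z - 4\right) \frac{-2 - B^{2} - 5 B}{6 \left(4 + B\right)} = \left(-4 + Z\right) \frac{-2 - B^{2} - 5 B}{6 \left(4 + B\right)} = \frac{\left(-4 + Z\right) \left(-2 - B^{2} - 5 B\right)}{6 \left(4 + B\right)}$)
$- (-8 + f{\left(j{\left(l{\left(-3 \right)} \right)},-2 \right)}) = - (-8 - \frac{\left(-4 - 2\right) \left(2 + \left(\left(-3\right)^{2}\right)^{2} + 5 \left(-3\right)^{2}\right)}{24 + 6 \left(-3\right)^{2}}) = - (-8 - \frac{1}{24 + 6 \cdot 9} \left(-6\right) \left(2 + 9^{2} + 5 \cdot 9\right)) = - (-8 - \frac{1}{24 + 54} \left(-6\right) \left(2 + 81 + 45\right)) = - (-8 - \frac{1}{78} \left(-6\right) 128) = - (-8 + \frac{128}{13}) = \left(-1\right) \frac{24}{13} = - \frac{24}{13}$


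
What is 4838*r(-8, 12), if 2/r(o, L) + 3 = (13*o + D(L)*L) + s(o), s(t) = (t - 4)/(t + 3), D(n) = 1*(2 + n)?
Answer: 48380/317 ≈ 152.62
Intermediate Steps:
D(n) = 2 + n
s(t) = (-4 + t)/(3 + t)
r(o, L) = 2/(-3 + 13*o + L*(2 + L) + (-4 + o)/(3 + o)) (r(o, L) = 2/(-3 + ((13*o + (2 + L)*L) + (-4 + o)/(3 + o))) = 2/(-3 + ((13*o + L*(2 + L)) + (-4 + o)/(3 + o))) = 2/(-3 + (13*o + L*(2 + L) + (-4 + o)/(3 + o))) = 2/(-3 + 13*o + L*(2 + L) + (-4 + o)/(3 + o)))
4838*r(-8, 12) = 4838*(2*(3 - 8)/(-4 - 8 + (3 - 8)*(-3 + 13*(-8) + 12*(2 + 12)))) = 4838*(2*(-5)/(-4 - 8 - 5*(-3 - 104 + 12*14))) = 4838*(2*(-5)/(-4 - 8 - 5*(-3 - 104 + 168))) = 4838*(2*(-5)/(-4 - 8 - 5*61)) = 4838*(2*(-5)/(-4 - 8 - 305)) = 4838*(2*(-5)/(-317)) = 4838*(2*(-1/317)*(-5)) = 4838*(10/317) = 48380/317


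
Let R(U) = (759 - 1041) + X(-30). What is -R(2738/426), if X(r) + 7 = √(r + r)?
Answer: 289 - 2*I*√15 ≈ 289.0 - 7.746*I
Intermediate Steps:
X(r) = -7 + √2*√r (X(r) = -7 + √(r + r) = -7 + √(2*r) = -7 + √2*√r)
R(U) = -289 + 2*I*√15 (R(U) = (759 - 1041) + (-7 + √2*√(-30)) = -282 + (-7 + √2*(I*√30)) = -282 + (-7 + 2*I*√15) = -289 + 2*I*√15)
-R(2738/426) = -(-289 + 2*I*√15) = 289 - 2*I*√15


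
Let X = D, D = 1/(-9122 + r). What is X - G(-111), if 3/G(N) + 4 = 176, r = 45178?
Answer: -26999/1550408 ≈ -0.017414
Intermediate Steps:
G(N) = 3/172 (G(N) = 3/(-4 + 176) = 3/172)
D = 1/36056 (D = 1/(-9122 + 45178) = 1/36056 ≈ 2.7735e-5)
X = 1/36056 ≈ 2.7735e-5
X - G(-111) = 1/36056 - 1*3/172 = 1/36056 - 3/172 = -26999/1550408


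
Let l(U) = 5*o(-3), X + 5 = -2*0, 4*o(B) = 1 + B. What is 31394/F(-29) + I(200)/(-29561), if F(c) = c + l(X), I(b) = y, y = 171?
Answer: -265155263/266049 ≈ -996.64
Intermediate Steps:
o(B) = ¼ + B/4 (o(B) = (1 + B)/4 = ¼ + B/4)
X = -5 (X = -5 - 2*0 = -5 + 0 = -5)
l(U) = -5/2 (l(U) = 5*(¼ + (¼)*(-3)) = 5*(¼ - ¾) = 5*(-½) = -5/2)
I(b) = 171
F(c) = -5/2 + c (F(c) = c - 5/2 = -5/2 + c)
31394/F(-29) + I(200)/(-29561) = 31394/(-5/2 - 29) + 171/(-29561) = 31394/(-63/2) + 171*(-1/29561) = 31394*(-2/63) - 171/29561 = -62788/63 - 171/29561 = -265155263/266049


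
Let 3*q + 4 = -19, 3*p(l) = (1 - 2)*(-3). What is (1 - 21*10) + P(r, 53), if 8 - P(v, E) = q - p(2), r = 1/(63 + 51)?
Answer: -577/3 ≈ -192.33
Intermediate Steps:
r = 1/114 ≈ 0.0087719
p(l) = 1 (p(l) = ((1 - 2)*(-3))/3 = (-1*(-3))/3 = (⅓)*3 = 1)
q = -23/3 (q = -4/3 + (⅓)*(-19) = -4/3 - 19/3 = -23/3 ≈ -7.6667)
P(v, E) = 50/3 (P(v, E) = 8 - (-23/3 - 1*1) = 8 - (-23/3 - 1) = 8 - 1*(-26/3) = 8 + 26/3 = 50/3)
(1 - 21*10) + P(r, 53) = (1 - 21*10) + 50/3 = (1 - 210) + 50/3 = -209 + 50/3 = -577/3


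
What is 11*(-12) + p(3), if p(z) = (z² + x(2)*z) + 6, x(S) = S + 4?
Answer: -99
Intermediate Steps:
x(S) = 4 + S
p(z) = 6 + z² + 6*z (p(z) = (z² + (4 + 2)*z) + 6 = (z² + 6*z) + 6 = 6 + z² + 6*z)
11*(-12) + p(3) = 11*(-12) + (6 + 3² + 6*3) = -132 + (6 + 9 + 18) = -132 + 33 = -99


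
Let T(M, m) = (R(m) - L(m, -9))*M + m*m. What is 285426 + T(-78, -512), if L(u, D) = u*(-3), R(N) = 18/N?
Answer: 85424735/128 ≈ 6.6738e+5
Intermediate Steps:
L(u, D) = -3*u
T(M, m) = m² + M*(3*m + 18/m) (T(M, m) = (18/m - (-3)*m)*M + m*m = (18/m + 3*m)*M + m² = (3*m + 18/m)*M + m² = M*(3*m + 18/m) + m² = m² + M*(3*m + 18/m))
285426 + T(-78, -512) = 285426 + (18*(-78) + (-512)²*(-512 + 3*(-78)))/(-512) = 285426 - (-1404 + 262144*(-512 - 234))/512 = 285426 - (-1404 + 262144*(-746))/512 = 285426 - (-1404 - 195559424)/512 = 285426 - 1/512*(-195560828) = 285426 + 48890207/128 = 85424735/128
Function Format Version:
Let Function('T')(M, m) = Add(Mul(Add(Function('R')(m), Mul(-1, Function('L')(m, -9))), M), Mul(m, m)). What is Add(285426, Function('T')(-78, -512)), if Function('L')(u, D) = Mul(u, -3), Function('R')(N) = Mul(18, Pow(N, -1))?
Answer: Rational(85424735, 128) ≈ 6.6738e+5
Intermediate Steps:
Function('L')(u, D) = Mul(-3, u)
Function('T')(M, m) = Add(Pow(m, 2), Mul(M, Add(Mul(3, m), Mul(18, Pow(m, -1))))) (Function('T')(M, m) = Add(Mul(Add(Mul(18, Pow(m, -1)), Mul(-1, Mul(-3, m))), M), Mul(m, m)) = Add(Mul(Add(Mul(18, Pow(m, -1)), Mul(3, m)), M), Pow(m, 2)) = Add(Mul(Add(Mul(3, m), Mul(18, Pow(m, -1))), M), Pow(m, 2)) = Add(Mul(M, Add(Mul(3, m), Mul(18, Pow(m, -1)))), Pow(m, 2)) = Add(Pow(m, 2), Mul(M, Add(Mul(3, m), Mul(18, Pow(m, -1))))))
Add(285426, Function('T')(-78, -512)) = Add(285426, Mul(Pow(-512, -1), Add(Mul(18, -78), Mul(Pow(-512, 2), Add(-512, Mul(3, -78)))))) = Add(285426, Mul(Rational(-1, 512), Add(-1404, Mul(262144, Add(-512, -234))))) = Add(285426, Mul(Rational(-1, 512), Add(-1404, Mul(262144, -746)))) = Add(285426, Mul(Rational(-1, 512), Add(-1404, -195559424))) = Add(285426, Mul(Rational(-1, 512), -195560828)) = Add(285426, Rational(48890207, 128)) = Rational(85424735, 128)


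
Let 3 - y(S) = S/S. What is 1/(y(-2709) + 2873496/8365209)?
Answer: 2788403/6534638 ≈ 0.42671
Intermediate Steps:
y(S) = 2 (y(S) = 3 - S/S = 3 - 1*1 = 3 - 1 = 2)
1/(y(-2709) + 2873496/8365209) = 1/(2 + 2873496/8365209) = 1/(2 + 2873496*(1/8365209)) = 1/(2 + 957832/2788403) = 1/(6534638/2788403) = 2788403/6534638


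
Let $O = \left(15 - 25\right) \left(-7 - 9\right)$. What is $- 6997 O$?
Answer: $-1119520$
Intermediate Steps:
$O = 160$ ($O = \left(-10\right) \left(-16\right) = 160$)
$- 6997 O = \left(-6997\right) 160 = -1119520$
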